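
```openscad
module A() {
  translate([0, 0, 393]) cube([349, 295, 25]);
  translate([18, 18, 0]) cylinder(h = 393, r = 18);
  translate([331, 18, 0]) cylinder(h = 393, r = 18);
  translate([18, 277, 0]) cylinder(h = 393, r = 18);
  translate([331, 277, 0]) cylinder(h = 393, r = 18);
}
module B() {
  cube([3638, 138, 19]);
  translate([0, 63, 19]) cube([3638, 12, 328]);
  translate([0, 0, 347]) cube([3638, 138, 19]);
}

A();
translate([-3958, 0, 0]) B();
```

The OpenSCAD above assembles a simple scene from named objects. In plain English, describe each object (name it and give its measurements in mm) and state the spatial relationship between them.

A is a simple wooden stool: a rectangular seat 349 mm (x) by 295 mm (y), 25 mm thick, top face at z = 418 mm, on four round legs, each 36 mm in diameter. The legs rest on z = 0, each leg's axis is inset half a diameter from the nearest pair of seat edges (so the leg's bounding box is flush with the corner).

B is an I-beam lying along x, 3638 mm long. Overall section height 366 mm. Two flanges 138 mm wide (y) and 19 mm thick, one on the floor and one at the top; a web 12 mm thick runs between them, centred on the flange width.

The I-beam is on the floor beside the stool on its −x side.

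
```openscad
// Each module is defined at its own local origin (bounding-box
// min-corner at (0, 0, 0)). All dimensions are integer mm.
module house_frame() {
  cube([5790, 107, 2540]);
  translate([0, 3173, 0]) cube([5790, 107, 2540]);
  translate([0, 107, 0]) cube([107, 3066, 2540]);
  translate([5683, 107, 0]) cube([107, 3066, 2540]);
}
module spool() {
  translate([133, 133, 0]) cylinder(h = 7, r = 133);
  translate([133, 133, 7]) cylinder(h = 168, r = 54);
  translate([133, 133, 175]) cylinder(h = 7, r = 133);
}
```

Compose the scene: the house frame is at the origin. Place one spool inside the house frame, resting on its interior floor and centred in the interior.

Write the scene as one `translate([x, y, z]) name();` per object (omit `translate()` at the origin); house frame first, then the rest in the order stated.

house_frame();
translate([2762, 1507, 0]) spool();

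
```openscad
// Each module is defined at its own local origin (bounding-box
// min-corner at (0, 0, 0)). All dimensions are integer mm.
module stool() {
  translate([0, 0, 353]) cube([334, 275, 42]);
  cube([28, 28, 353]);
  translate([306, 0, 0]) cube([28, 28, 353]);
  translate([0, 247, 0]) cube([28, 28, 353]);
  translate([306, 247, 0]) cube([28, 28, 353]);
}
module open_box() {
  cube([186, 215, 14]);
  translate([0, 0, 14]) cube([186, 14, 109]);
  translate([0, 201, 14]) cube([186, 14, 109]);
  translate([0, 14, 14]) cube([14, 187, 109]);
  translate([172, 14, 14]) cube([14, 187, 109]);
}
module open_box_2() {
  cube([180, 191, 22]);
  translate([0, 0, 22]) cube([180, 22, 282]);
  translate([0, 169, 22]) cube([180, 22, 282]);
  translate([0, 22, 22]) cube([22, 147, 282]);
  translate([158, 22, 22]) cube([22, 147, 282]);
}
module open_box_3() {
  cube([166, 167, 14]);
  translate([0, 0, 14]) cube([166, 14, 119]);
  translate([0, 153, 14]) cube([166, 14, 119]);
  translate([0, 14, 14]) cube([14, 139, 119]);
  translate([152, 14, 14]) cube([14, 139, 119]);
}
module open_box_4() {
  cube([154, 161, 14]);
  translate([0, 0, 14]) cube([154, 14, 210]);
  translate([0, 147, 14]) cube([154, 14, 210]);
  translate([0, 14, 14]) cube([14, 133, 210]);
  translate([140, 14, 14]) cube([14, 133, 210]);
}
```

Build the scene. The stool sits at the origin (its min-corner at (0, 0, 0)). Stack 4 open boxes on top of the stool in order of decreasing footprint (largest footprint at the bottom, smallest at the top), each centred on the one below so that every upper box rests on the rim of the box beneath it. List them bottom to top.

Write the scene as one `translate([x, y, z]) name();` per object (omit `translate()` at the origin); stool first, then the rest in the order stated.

stool();
translate([74, 30, 395]) open_box();
translate([77, 42, 518]) open_box_2();
translate([84, 54, 822]) open_box_3();
translate([90, 57, 955]) open_box_4();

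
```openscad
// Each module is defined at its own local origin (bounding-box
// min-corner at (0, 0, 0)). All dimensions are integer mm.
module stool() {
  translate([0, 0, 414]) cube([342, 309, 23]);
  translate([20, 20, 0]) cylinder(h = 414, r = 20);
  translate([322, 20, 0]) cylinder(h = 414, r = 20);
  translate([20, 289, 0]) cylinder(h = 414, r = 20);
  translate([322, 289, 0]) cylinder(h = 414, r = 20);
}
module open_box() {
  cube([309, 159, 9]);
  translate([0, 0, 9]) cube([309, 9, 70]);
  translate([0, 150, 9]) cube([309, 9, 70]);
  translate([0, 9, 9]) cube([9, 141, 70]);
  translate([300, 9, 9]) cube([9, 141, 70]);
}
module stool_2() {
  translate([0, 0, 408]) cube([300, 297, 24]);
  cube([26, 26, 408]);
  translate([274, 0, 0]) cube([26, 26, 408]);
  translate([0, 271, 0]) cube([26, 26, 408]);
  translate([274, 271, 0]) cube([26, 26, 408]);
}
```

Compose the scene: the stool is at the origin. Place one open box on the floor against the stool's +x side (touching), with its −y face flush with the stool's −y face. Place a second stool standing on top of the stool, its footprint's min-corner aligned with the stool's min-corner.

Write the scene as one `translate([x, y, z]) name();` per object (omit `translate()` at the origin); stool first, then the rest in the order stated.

stool();
translate([342, 0, 0]) open_box();
translate([0, 0, 437]) stool_2();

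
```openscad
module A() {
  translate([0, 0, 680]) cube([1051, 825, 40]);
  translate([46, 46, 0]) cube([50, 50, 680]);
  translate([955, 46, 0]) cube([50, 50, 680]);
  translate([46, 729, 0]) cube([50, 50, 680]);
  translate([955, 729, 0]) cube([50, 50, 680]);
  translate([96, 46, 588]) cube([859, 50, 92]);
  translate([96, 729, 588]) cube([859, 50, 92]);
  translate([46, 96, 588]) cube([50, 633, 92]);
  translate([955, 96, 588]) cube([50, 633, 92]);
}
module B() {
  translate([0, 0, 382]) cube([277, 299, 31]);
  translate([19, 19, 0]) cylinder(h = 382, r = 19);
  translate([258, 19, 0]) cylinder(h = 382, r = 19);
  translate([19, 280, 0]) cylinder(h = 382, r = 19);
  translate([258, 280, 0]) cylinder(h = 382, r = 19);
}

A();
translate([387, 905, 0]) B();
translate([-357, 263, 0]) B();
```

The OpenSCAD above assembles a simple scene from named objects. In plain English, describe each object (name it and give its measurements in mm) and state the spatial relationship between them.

A is a rectangular dining table. The top is 1051×825×40 mm with its upper surface at z = 720 mm. It stands on four 50×50 mm square legs, each inset 46 mm from the nearest pair of top edges, running from the floor to the underside of the top. Four apron rails, 50 mm thick and 92 mm tall, run between adjacent legs with their top edges flush with the underside of the top and their outer faces flush with the legs' outer faces.

B is a four-legged stool. The seat is 277×299 mm, 31 mm thick, top at z = 413 mm. It stands on four round legs, each 38 mm in diameter, from z = 0 to the seat underside, each leg's axis is inset half a diameter from the nearest pair of seat edges (so the leg's bounding box is flush with the corner).

Two stools sit around the table at the +y, −x sides.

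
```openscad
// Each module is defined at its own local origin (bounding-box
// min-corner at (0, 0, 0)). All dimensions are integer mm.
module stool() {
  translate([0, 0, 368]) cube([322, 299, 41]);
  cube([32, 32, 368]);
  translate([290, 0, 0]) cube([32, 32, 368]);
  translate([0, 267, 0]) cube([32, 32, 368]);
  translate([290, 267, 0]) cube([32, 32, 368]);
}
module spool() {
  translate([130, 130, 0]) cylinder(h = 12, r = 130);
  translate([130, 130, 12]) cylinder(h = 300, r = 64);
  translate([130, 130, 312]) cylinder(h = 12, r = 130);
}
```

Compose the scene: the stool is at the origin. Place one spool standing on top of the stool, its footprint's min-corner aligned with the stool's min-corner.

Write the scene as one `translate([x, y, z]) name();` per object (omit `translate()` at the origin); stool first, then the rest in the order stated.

stool();
translate([0, 0, 409]) spool();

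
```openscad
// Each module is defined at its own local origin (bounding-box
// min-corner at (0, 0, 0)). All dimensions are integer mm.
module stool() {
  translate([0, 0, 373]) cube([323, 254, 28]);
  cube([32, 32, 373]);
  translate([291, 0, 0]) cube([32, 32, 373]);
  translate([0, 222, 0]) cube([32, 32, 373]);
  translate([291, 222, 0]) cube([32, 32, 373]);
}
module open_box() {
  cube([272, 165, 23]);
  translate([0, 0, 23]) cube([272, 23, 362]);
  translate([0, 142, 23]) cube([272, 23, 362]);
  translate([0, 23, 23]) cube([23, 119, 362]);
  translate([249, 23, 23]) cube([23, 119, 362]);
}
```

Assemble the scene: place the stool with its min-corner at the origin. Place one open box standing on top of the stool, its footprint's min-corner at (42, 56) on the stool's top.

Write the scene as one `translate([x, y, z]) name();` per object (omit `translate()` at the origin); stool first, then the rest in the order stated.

stool();
translate([42, 56, 401]) open_box();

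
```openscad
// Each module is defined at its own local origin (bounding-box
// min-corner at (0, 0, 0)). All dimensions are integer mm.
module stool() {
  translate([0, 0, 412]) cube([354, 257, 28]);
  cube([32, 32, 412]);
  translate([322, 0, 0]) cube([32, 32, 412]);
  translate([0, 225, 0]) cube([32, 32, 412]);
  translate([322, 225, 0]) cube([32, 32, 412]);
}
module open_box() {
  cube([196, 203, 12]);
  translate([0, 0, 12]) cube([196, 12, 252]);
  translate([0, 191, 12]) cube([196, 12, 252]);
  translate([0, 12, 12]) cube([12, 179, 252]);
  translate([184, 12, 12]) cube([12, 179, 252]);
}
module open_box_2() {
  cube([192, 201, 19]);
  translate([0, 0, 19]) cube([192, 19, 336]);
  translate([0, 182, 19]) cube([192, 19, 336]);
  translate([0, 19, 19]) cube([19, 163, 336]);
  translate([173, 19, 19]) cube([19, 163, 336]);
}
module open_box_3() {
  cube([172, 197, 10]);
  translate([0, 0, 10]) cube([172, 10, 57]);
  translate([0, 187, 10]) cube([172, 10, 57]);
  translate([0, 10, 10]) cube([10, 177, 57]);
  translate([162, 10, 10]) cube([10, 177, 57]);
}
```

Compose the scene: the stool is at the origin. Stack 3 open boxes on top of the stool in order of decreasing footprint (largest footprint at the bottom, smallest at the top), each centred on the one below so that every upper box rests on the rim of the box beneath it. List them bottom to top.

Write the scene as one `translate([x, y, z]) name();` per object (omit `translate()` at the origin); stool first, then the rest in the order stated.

stool();
translate([79, 27, 440]) open_box();
translate([81, 28, 704]) open_box_2();
translate([91, 30, 1059]) open_box_3();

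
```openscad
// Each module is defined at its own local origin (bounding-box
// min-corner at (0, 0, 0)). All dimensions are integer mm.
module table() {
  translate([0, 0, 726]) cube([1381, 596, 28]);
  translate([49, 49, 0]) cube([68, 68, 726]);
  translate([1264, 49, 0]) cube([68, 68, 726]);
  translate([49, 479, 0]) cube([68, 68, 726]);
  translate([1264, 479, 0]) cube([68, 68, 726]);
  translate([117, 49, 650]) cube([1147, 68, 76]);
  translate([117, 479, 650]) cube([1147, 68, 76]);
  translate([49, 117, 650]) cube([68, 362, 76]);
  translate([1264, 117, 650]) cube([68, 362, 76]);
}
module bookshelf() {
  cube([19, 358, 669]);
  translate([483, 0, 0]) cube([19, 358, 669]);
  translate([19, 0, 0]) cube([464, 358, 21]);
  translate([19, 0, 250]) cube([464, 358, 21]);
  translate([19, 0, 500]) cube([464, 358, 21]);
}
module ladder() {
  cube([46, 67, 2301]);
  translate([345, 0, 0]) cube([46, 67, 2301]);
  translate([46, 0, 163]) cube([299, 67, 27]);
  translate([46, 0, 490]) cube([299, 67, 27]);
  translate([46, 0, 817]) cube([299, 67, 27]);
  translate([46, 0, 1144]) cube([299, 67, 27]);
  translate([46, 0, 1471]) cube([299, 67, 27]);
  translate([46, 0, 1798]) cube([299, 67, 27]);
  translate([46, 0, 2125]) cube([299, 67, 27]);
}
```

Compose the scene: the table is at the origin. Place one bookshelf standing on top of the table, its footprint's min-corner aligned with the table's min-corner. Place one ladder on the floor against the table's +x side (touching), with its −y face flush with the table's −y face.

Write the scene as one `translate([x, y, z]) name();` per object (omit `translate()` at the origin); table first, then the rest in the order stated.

table();
translate([0, 0, 754]) bookshelf();
translate([1381, 0, 0]) ladder();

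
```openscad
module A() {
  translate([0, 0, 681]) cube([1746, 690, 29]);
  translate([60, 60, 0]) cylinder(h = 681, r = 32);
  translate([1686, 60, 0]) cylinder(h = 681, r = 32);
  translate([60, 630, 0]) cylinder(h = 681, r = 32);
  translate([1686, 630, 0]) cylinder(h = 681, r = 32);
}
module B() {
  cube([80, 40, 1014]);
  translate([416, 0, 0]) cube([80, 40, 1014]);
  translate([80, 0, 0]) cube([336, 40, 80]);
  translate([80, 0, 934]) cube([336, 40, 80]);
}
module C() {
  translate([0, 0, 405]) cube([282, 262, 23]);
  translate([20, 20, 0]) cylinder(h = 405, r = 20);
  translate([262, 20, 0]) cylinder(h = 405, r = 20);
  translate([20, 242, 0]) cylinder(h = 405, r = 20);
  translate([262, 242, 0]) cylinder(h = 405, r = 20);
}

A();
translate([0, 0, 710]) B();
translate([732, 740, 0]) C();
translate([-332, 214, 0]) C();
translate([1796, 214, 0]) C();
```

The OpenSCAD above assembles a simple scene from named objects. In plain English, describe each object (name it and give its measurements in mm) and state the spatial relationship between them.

A is a table: top 1746 mm (x) × 690 mm (y), 29 mm thick, upper face at z = 710 mm, on four round legs of 64 mm diameter, each leg's bounding box inset 28 mm from the nearest pair of top edges, running from z = 0 to the bottom of the top.

B is a picture frame with a 336×854 mm rectangular opening (x by z) and a uniform 80 mm border on every side. Frame depth is 40 mm along y. It is built from two vertical stiles running the full outside height and two horizontal rails spanning the gap between the stiles.

C is a four-legged stool. The seat is a 282×262×23 mm slab whose top surface is at z = 428 mm; four round legs, each 40 mm in diameter, run from the floor (z = 0) to the underside of the seat, each leg's axis is inset half a diameter from the nearest pair of seat edges (so the leg's bounding box is flush with the corner).

The picture frame is on top of the table. Three stools sit around the table at the +y, −x, +x sides.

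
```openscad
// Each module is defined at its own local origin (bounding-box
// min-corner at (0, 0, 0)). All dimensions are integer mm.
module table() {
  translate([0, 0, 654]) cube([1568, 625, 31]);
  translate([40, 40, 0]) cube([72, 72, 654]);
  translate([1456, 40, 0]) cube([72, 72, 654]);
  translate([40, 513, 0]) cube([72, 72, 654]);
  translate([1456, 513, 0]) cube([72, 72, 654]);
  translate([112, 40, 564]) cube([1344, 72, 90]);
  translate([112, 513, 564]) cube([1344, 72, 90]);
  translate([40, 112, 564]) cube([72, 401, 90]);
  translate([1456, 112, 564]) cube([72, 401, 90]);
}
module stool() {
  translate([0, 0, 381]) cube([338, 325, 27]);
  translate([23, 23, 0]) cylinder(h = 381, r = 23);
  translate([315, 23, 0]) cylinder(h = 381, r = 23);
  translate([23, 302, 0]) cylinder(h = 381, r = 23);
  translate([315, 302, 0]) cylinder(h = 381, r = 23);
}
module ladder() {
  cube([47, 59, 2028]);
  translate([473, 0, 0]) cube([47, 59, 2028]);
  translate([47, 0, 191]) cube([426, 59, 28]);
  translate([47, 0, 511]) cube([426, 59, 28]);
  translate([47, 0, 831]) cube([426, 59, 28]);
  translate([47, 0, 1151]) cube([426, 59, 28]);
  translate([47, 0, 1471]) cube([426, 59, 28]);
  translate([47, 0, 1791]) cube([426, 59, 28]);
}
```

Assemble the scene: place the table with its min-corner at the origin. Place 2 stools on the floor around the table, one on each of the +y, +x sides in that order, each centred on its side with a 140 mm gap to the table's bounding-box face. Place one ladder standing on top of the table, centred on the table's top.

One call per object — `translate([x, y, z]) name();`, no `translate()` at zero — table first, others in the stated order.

table();
translate([615, 765, 0]) stool();
translate([1708, 150, 0]) stool();
translate([524, 283, 685]) ladder();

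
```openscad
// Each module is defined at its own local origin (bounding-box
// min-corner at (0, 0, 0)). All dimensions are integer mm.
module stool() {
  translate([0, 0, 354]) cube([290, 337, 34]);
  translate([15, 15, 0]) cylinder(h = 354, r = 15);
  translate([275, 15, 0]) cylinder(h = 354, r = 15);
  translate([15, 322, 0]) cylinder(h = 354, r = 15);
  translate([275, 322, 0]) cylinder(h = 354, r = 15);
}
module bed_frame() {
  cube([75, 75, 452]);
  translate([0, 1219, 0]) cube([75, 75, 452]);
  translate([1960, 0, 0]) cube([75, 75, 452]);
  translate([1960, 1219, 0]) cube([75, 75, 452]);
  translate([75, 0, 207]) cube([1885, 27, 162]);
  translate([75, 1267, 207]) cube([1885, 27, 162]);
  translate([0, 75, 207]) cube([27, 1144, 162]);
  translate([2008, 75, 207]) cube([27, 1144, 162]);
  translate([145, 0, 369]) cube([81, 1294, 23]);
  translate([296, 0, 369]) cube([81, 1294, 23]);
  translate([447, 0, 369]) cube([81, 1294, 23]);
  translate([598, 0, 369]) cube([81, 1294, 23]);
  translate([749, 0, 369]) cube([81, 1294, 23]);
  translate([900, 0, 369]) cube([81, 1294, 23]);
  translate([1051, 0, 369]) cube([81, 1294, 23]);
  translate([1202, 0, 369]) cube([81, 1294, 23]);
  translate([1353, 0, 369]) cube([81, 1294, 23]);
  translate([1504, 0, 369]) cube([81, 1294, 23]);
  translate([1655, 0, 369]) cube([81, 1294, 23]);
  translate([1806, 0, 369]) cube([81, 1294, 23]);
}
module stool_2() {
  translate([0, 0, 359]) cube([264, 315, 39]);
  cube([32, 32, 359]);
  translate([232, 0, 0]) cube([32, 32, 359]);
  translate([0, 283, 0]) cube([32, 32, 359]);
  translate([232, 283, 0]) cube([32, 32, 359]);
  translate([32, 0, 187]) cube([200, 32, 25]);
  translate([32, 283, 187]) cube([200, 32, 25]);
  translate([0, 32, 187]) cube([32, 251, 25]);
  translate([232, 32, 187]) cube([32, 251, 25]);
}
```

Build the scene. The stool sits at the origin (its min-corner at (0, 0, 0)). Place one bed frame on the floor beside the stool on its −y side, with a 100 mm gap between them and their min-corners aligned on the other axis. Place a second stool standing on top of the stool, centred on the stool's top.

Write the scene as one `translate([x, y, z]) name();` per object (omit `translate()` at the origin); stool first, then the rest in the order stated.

stool();
translate([0, -1394, 0]) bed_frame();
translate([13, 11, 388]) stool_2();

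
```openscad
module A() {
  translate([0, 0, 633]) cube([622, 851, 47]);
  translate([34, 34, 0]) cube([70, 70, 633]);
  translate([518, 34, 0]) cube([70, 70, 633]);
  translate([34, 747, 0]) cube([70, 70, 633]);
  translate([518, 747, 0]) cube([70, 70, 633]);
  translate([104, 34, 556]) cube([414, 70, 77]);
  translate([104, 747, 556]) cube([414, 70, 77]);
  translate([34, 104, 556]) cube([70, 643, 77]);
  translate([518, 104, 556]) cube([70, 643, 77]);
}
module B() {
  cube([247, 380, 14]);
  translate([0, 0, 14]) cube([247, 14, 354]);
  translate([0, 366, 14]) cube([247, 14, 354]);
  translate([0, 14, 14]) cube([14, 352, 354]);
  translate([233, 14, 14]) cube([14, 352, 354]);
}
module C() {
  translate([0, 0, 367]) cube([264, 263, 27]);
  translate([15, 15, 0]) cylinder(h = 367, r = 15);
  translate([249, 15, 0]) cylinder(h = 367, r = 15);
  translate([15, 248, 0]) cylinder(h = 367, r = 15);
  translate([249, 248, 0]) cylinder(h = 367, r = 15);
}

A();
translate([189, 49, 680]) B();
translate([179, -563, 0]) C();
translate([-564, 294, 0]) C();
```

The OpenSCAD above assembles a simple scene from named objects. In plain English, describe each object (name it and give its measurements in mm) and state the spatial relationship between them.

A is a rectangular dining table. The top is 622×851×47 mm with its upper surface at z = 680 mm. It stands on four 70×70 mm square legs, each inset 34 mm from the nearest pair of top edges, running from the floor to the underside of the top. Four apron rails, 70 mm thick and 77 mm tall, run between adjacent legs with their top edges flush with the underside of the top and their outer faces flush with the legs' outer faces.

B is an open-topped rectangular box: outside dimensions 247×380×368 mm, with a uniform wall and base thickness of 14 mm. The base is a full 247×380 slab on the floor; four walls sit on top of the base. The front and back walls (the −y and +y sides) span the full width; the two side walls fit between them.

C is a four-legged stool. The seat is a 264×263×27 mm slab whose top surface is at z = 394 mm; four round legs, each 30 mm in diameter, run from the floor (z = 0) to the underside of the seat, each leg's axis is inset half a diameter from the nearest pair of seat edges (so the leg's bounding box is flush with the corner).

The open box is on top of the table. Two stools sit around the table at the −y, −x sides.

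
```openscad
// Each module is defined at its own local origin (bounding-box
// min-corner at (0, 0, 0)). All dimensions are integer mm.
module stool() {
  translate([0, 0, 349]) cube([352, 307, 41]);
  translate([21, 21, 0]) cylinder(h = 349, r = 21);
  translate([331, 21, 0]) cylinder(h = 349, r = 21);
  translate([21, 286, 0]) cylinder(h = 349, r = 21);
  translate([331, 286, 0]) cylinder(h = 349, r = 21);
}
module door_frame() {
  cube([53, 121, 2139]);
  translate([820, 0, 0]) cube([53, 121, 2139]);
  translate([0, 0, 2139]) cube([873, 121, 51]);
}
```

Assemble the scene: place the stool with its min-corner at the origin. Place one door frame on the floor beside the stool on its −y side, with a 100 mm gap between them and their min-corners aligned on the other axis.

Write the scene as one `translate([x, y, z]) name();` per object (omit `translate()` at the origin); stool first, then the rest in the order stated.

stool();
translate([0, -221, 0]) door_frame();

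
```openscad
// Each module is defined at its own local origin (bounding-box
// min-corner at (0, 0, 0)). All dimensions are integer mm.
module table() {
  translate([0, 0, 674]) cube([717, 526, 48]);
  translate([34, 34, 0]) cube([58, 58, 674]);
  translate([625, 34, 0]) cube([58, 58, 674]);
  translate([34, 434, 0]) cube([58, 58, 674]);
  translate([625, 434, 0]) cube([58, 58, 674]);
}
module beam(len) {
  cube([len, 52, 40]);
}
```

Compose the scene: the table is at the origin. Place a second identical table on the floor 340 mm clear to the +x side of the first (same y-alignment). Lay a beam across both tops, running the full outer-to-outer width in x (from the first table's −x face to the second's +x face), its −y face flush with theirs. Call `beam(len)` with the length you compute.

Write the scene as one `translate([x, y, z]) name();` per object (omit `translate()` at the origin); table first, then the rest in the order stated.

table();
translate([1057, 0, 0]) table();
translate([0, 0, 722]) beam(1774);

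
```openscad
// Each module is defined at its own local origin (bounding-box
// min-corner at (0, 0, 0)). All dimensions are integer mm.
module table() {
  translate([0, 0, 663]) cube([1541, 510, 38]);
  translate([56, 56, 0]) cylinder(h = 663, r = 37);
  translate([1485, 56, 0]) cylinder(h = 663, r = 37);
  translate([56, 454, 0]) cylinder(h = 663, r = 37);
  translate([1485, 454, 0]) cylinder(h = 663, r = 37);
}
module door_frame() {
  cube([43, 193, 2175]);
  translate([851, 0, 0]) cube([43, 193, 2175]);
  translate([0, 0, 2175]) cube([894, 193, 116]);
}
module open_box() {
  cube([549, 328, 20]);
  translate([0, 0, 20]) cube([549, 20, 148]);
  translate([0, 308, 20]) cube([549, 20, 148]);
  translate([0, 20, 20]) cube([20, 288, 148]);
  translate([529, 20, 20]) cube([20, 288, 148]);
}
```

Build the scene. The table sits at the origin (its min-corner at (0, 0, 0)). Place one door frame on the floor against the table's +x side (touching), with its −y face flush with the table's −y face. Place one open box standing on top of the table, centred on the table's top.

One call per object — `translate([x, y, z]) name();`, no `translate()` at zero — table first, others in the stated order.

table();
translate([1541, 0, 0]) door_frame();
translate([496, 91, 701]) open_box();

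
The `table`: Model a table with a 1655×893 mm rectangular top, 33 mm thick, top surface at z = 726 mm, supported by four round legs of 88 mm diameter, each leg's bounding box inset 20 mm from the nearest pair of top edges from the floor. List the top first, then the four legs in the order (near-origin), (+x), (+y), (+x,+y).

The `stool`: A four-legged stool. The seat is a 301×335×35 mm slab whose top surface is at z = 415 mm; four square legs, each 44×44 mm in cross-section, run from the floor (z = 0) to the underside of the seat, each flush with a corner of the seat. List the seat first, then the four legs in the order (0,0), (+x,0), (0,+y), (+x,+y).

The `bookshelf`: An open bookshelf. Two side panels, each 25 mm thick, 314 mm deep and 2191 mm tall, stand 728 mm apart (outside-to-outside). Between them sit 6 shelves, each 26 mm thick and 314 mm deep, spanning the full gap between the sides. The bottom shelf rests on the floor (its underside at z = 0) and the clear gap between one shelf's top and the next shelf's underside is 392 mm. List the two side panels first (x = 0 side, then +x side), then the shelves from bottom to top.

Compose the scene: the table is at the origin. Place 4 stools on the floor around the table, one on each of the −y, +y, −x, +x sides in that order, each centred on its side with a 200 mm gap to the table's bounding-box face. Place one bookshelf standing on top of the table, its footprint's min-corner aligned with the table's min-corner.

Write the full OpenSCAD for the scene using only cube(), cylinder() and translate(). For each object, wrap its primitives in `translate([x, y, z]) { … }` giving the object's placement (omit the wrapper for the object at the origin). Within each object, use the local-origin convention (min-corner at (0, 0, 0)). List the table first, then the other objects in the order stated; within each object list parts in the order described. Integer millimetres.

translate([0, 0, 693]) cube([1655, 893, 33]);
translate([64, 64, 0]) cylinder(h = 693, r = 44);
translate([1591, 64, 0]) cylinder(h = 693, r = 44);
translate([64, 829, 0]) cylinder(h = 693, r = 44);
translate([1591, 829, 0]) cylinder(h = 693, r = 44);
translate([677, -535, 0]) {
  translate([0, 0, 380]) cube([301, 335, 35]);
  cube([44, 44, 380]);
  translate([257, 0, 0]) cube([44, 44, 380]);
  translate([0, 291, 0]) cube([44, 44, 380]);
  translate([257, 291, 0]) cube([44, 44, 380]);
}
translate([677, 1093, 0]) {
  translate([0, 0, 380]) cube([301, 335, 35]);
  cube([44, 44, 380]);
  translate([257, 0, 0]) cube([44, 44, 380]);
  translate([0, 291, 0]) cube([44, 44, 380]);
  translate([257, 291, 0]) cube([44, 44, 380]);
}
translate([-501, 279, 0]) {
  translate([0, 0, 380]) cube([301, 335, 35]);
  cube([44, 44, 380]);
  translate([257, 0, 0]) cube([44, 44, 380]);
  translate([0, 291, 0]) cube([44, 44, 380]);
  translate([257, 291, 0]) cube([44, 44, 380]);
}
translate([1855, 279, 0]) {
  translate([0, 0, 380]) cube([301, 335, 35]);
  cube([44, 44, 380]);
  translate([257, 0, 0]) cube([44, 44, 380]);
  translate([0, 291, 0]) cube([44, 44, 380]);
  translate([257, 291, 0]) cube([44, 44, 380]);
}
translate([0, 0, 726]) {
  cube([25, 314, 2191]);
  translate([703, 0, 0]) cube([25, 314, 2191]);
  translate([25, 0, 0]) cube([678, 314, 26]);
  translate([25, 0, 418]) cube([678, 314, 26]);
  translate([25, 0, 836]) cube([678, 314, 26]);
  translate([25, 0, 1254]) cube([678, 314, 26]);
  translate([25, 0, 1672]) cube([678, 314, 26]);
  translate([25, 0, 2090]) cube([678, 314, 26]);
}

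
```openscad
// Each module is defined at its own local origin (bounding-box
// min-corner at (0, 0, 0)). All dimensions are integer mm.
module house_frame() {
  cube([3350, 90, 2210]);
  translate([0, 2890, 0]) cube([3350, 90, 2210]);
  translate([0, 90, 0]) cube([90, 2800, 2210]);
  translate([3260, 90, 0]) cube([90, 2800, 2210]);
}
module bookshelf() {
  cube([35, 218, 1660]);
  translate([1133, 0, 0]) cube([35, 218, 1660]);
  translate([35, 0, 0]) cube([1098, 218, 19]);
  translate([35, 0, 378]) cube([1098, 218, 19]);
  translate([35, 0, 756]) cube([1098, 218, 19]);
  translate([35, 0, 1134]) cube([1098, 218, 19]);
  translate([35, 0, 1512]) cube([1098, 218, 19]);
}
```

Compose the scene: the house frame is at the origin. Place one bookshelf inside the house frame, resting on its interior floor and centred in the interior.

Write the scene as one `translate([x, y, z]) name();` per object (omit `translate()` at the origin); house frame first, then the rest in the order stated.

house_frame();
translate([1091, 1381, 0]) bookshelf();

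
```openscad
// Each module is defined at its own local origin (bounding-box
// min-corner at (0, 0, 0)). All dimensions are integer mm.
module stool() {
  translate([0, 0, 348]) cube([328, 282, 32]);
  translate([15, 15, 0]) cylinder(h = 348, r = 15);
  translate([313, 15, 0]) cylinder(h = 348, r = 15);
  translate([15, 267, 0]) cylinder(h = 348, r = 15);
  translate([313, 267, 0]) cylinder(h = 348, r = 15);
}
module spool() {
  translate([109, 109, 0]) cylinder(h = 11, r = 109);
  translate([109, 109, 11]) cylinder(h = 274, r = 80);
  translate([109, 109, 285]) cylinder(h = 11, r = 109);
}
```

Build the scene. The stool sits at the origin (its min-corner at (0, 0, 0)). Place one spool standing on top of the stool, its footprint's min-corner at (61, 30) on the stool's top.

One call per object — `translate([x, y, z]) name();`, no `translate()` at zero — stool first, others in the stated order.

stool();
translate([61, 30, 380]) spool();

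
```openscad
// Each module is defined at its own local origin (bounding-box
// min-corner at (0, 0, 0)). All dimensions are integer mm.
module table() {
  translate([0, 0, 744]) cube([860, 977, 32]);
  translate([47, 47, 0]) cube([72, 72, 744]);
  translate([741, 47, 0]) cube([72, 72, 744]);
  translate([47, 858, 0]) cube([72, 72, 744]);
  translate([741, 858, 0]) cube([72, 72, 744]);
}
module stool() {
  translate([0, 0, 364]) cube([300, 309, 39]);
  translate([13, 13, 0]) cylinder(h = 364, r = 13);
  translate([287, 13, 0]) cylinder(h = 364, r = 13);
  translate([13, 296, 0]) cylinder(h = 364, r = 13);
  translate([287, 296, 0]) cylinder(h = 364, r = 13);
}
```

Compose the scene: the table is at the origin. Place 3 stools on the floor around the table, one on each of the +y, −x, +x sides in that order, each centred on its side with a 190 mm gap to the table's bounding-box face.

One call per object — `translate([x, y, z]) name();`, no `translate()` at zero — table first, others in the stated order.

table();
translate([280, 1167, 0]) stool();
translate([-490, 334, 0]) stool();
translate([1050, 334, 0]) stool();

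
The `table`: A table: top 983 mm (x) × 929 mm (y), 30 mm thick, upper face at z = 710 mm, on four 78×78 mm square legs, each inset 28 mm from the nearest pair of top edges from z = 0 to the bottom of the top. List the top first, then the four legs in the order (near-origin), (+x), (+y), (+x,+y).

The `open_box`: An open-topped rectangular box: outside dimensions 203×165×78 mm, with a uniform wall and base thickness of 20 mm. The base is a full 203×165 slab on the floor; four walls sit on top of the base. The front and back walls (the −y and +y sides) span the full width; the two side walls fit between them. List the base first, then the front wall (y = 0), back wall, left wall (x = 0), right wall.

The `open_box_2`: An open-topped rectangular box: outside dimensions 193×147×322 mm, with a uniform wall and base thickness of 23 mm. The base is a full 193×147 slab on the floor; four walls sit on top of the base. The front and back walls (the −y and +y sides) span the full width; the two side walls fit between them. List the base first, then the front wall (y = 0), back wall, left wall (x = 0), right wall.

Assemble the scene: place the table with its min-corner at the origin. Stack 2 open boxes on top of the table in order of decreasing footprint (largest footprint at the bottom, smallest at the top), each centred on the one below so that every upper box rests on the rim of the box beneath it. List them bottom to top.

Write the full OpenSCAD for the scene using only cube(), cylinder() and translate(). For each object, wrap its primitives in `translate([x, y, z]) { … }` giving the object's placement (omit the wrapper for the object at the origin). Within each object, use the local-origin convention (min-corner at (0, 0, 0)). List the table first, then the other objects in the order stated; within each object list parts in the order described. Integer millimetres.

translate([0, 0, 680]) cube([983, 929, 30]);
translate([28, 28, 0]) cube([78, 78, 680]);
translate([877, 28, 0]) cube([78, 78, 680]);
translate([28, 823, 0]) cube([78, 78, 680]);
translate([877, 823, 0]) cube([78, 78, 680]);
translate([390, 382, 710]) {
  cube([203, 165, 20]);
  translate([0, 0, 20]) cube([203, 20, 58]);
  translate([0, 145, 20]) cube([203, 20, 58]);
  translate([0, 20, 20]) cube([20, 125, 58]);
  translate([183, 20, 20]) cube([20, 125, 58]);
}
translate([395, 391, 788]) {
  cube([193, 147, 23]);
  translate([0, 0, 23]) cube([193, 23, 299]);
  translate([0, 124, 23]) cube([193, 23, 299]);
  translate([0, 23, 23]) cube([23, 101, 299]);
  translate([170, 23, 23]) cube([23, 101, 299]);
}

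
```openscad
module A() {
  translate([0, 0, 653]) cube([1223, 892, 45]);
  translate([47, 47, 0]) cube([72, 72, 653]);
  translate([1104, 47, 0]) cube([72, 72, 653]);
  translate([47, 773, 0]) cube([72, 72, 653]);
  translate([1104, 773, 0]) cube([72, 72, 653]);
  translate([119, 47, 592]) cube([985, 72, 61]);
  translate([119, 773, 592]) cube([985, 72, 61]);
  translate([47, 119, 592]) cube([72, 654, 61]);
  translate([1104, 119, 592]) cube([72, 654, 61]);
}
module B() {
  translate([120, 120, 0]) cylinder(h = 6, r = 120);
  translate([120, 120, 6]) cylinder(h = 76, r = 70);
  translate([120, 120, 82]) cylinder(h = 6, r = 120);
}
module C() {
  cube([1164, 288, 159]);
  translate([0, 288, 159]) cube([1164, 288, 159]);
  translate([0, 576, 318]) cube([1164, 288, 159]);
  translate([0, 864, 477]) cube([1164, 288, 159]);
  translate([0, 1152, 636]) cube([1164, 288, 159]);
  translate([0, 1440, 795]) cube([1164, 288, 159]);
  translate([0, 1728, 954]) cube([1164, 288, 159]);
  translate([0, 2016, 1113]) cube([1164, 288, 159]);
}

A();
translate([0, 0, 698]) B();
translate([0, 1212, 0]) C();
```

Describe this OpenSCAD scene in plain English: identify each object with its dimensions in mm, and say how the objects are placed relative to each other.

A is a table with a 1223×892 mm rectangular top, 45 mm thick, top surface at z = 698 mm, supported by four 72×72 mm square legs, each inset 47 mm from the nearest pair of top edges, running from the floor. Four apron rails, 72 mm thick and 61 mm tall, run between adjacent legs with their top edges flush with the underside of the top and their outer faces flush with the legs' outer faces.

B is a spool: two coaxial disc flanges of radius 120 mm and thickness 6 mm, joined by a core cylinder of radius 70 mm and height 76 mm. The lower flange rests on z = 0 and the three cylinders share a vertical axis.

C is a run of 8 identical solid stair steps. Each tread is 1164×288 mm and each step block is 159 mm high. Step 1 rests on the floor; step k is offset from step 1 by (k−1)×288 mm in y and (k−1)×159 mm in z.

The spool is on top of the table. The staircase is on the floor beside the table on its +y side.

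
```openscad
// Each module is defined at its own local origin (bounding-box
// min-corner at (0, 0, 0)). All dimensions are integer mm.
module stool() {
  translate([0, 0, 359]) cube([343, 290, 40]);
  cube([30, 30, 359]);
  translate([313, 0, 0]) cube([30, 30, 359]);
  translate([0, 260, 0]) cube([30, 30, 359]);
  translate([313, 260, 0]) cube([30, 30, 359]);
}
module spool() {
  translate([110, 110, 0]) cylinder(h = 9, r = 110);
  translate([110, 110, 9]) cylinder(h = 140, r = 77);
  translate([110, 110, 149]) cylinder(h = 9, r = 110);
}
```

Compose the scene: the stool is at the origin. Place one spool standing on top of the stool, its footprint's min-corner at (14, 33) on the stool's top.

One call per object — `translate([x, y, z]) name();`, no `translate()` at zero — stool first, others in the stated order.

stool();
translate([14, 33, 399]) spool();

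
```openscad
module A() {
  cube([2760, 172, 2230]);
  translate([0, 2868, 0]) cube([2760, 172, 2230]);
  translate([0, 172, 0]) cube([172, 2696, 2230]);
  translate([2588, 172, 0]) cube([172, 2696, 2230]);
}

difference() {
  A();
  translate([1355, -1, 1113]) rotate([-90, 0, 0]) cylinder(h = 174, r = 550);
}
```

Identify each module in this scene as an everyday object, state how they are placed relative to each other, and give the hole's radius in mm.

A is a house frame. The house frame has a circular hole through its front wall. The hole's radius is 550 mm.

The subtracted cylinder has r = 550 mm.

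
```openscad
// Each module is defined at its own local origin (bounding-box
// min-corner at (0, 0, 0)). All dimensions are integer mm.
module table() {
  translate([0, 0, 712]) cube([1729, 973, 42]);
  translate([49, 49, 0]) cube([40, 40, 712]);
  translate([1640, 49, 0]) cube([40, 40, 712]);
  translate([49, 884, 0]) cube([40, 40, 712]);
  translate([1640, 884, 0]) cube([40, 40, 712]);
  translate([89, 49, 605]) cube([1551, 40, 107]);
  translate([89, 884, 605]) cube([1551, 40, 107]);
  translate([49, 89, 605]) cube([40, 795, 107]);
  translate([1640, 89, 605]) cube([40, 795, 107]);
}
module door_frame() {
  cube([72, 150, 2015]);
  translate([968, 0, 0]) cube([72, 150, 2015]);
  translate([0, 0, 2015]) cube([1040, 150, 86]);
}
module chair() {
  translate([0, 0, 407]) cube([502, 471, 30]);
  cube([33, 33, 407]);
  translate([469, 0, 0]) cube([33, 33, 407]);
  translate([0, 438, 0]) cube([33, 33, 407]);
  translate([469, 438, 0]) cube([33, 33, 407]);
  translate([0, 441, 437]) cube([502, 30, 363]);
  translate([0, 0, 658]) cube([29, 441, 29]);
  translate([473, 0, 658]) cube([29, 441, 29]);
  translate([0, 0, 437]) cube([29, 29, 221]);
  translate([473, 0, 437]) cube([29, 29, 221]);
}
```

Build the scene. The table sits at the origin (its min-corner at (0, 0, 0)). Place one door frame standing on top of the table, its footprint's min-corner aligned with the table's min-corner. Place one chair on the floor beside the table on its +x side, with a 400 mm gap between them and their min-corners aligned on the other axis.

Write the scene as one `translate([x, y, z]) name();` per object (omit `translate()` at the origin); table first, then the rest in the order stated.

table();
translate([0, 0, 754]) door_frame();
translate([2129, 0, 0]) chair();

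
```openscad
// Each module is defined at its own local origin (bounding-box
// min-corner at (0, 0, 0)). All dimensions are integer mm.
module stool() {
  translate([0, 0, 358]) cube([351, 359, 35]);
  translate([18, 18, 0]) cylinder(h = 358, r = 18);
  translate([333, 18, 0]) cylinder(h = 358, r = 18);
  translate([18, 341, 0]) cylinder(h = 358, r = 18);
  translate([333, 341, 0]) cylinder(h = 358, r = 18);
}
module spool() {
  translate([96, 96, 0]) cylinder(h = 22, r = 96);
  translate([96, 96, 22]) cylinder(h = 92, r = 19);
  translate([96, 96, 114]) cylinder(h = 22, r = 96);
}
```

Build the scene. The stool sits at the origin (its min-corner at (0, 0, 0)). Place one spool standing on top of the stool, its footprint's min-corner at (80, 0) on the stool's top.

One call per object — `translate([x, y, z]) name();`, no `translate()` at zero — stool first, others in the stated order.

stool();
translate([80, 0, 393]) spool();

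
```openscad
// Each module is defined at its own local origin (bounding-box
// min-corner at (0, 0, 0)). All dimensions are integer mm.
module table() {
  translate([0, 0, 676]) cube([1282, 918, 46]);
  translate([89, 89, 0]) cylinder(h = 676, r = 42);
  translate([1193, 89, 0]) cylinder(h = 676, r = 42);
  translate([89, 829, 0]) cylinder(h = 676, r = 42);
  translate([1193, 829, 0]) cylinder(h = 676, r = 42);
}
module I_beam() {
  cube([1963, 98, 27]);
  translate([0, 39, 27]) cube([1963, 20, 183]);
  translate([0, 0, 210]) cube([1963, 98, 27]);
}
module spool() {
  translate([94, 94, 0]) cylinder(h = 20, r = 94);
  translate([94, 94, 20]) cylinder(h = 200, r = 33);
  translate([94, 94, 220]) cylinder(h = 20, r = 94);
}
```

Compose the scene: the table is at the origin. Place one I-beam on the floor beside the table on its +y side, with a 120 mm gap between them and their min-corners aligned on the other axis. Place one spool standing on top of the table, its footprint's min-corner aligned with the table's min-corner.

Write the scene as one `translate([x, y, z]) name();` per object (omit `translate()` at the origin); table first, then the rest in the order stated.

table();
translate([0, 1038, 0]) I_beam();
translate([0, 0, 722]) spool();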